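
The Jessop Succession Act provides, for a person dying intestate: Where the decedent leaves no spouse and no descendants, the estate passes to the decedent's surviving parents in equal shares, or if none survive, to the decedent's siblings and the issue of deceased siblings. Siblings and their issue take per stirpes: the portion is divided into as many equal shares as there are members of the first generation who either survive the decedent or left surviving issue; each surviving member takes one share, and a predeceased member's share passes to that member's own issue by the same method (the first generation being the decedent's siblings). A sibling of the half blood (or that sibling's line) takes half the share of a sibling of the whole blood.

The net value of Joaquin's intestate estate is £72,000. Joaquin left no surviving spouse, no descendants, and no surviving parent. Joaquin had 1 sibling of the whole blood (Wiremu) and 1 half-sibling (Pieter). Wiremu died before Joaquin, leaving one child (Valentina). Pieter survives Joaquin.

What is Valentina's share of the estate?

Valentina receives £48,000.

The entire £72,000 passes to the siblings and their issue.
Counting each half-blood sibling's line as half a unit, there are 3/2 units in £72,000, so one unit is £48,000. Whole-blood lines (Wiremu) take £48,000 each; half-blood lines (Pieter) take £24,000 each.
Wiremu's share (£48,000) passes entirely to Valentina.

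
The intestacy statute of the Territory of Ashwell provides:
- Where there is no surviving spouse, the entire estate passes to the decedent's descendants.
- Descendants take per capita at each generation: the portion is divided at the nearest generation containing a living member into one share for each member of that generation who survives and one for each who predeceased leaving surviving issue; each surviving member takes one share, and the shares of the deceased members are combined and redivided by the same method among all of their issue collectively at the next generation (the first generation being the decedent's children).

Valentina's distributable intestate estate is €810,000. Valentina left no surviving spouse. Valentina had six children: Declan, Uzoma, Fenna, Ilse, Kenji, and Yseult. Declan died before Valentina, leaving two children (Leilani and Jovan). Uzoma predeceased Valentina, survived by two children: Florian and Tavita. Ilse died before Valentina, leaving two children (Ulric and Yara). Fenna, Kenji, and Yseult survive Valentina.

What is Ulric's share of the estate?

Ulric receives €67,500.

The entire €810,000 passes to the descendants.
That amount (€810,000) is divided at the children's generation into 6 shares of €135,000. Fenna, Kenji, and Yseult each take €135,000. The 3 shares of the deceased (Declan, Uzoma, and Ilse) are combined into a pool of €405,000.
That pool (€405,000) is divided at the grandchildren's generation equally among Leilani, Jovan, Florian, Tavita, Ulric, and Yara: €67,500 each.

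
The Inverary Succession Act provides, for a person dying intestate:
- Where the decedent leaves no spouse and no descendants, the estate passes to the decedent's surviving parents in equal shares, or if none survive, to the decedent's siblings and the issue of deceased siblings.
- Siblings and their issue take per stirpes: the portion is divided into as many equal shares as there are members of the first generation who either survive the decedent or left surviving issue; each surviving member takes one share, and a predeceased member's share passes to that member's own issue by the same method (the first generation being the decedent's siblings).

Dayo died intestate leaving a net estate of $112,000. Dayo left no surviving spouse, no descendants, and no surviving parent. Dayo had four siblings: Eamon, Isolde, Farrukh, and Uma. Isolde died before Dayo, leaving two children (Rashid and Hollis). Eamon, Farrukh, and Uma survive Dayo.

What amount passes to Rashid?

The entire $112,000 passes to the siblings and their issue.
That amount ($112,000) is divided into 4 shares of $28,000: Eamon, Farrukh, and Uma each take $28,000; Isolde's $28,000 share passes to Isolde's issue.
Isolde's share ($28,000) is divided into 2 shares of $14,000: Rashid and Hollis each take $14,000.

Rashid receives $14,000.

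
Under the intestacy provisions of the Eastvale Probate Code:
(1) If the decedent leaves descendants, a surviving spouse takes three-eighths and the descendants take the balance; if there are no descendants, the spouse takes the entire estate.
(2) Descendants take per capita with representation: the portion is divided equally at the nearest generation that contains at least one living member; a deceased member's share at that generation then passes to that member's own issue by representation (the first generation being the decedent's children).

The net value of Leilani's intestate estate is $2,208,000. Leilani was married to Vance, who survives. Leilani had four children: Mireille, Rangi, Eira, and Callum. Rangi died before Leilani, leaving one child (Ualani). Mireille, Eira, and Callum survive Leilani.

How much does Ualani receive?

Ualani receives $345,000.

Vance takes three-eighths of $2,208,000 = $828,000. The remaining $1,380,000 passes to the descendants.
The descendants' portion ($1,380,000) is divided into 4 shares of $345,000: Mireille, Eira, and Callum each take $345,000; Rangi's $345,000 share passes to Rangi's issue.
Rangi's share ($345,000) passes entirely to Ualani.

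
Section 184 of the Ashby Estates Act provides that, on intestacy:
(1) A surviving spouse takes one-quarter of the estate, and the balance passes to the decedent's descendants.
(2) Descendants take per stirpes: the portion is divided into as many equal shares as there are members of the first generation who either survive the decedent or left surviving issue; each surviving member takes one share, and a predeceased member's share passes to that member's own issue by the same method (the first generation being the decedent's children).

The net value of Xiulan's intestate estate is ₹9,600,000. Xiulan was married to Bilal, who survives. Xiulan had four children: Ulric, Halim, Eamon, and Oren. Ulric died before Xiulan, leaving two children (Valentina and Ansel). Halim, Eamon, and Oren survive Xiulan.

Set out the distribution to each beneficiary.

Bilal: ₹2,400,000; Valentina: ₹900,000; Ansel: ₹900,000; Halim: ₹1,800,000; Eamon: ₹1,800,000; Oren: ₹1,800,000

Bilal takes one-quarter of ₹9,600,000 = ₹2,400,000. The remaining ₹7,200,000 passes to the descendants.
The descendants' portion (₹7,200,000) is divided into 4 shares of ₹1,800,000: Halim, Eamon, and Oren each take ₹1,800,000; Ulric's ₹1,800,000 share passes to Ulric's issue.
Ulric's share (₹1,800,000) is divided into 2 shares of ₹900,000: Valentina and Ansel each take ₹900,000.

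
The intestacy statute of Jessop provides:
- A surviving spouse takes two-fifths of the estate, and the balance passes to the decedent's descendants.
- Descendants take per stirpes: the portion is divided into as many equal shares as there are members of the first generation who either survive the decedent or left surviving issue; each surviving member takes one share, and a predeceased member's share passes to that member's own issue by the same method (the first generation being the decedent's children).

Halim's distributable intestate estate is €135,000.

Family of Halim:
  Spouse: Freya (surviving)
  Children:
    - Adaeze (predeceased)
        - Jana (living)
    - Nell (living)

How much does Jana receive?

Jana receives €40,500.

Freya takes two-fifths of €135,000 = €54,000. The remaining €81,000 passes to the descendants.
The descendants' portion (€81,000) is divided into 2 shares of €40,500: Nell takes €40,500; Adaeze's €40,500 share passes to Adaeze's issue.
Adaeze's share (€40,500) passes entirely to Jana.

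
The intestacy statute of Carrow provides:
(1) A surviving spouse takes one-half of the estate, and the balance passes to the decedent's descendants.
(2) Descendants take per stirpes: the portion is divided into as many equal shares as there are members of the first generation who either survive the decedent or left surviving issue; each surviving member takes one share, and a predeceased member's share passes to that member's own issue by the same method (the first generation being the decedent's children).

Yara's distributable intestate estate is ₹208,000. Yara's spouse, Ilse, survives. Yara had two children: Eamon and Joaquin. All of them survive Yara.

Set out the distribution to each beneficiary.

Ilse takes one-half of ₹208,000 = ₹104,000. The remaining ₹104,000 passes to the descendants.
The descendants' portion (₹104,000) is divided into 2 shares of ₹52,000: Eamon and Joaquin each take ₹52,000.

Ilse: ₹104,000; Eamon: ₹52,000; Joaquin: ₹52,000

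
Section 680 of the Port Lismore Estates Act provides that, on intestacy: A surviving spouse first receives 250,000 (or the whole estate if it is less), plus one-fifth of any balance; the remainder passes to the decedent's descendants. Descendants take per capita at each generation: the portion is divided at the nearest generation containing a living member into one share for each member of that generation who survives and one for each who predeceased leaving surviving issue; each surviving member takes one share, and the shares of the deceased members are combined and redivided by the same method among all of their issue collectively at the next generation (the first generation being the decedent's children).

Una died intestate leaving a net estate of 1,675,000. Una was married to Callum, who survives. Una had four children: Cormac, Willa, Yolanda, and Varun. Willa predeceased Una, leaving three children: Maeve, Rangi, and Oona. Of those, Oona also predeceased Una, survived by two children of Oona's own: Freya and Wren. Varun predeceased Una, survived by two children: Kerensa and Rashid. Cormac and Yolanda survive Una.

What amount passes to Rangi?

Rangi receives 114,000.

Callum first takes 250,000, leaving a balance of 1,425,000. Callum then takes one-fifth of the balance (285,000), for a total of 535,000. The remaining 1,140,000 passes to the descendants.
The descendants' portion (1,140,000) is divided at the children's generation into 4 shares of 285,000. Cormac and Yolanda each take 285,000. The 2 shares of the deceased (Willa and Varun) are combined into a pool of 570,000.
That pool (570,000) is divided at the grandchildren's generation into 5 shares of 114,000. Maeve, Rangi, Kerensa, and Rashid each take 114,000. The remaining share for the deceased Oona (114,000) is carried to the next generation.
That pool (114,000) is divided at the great-grandchildren's generation equally among Freya and Wren: 57,000 each.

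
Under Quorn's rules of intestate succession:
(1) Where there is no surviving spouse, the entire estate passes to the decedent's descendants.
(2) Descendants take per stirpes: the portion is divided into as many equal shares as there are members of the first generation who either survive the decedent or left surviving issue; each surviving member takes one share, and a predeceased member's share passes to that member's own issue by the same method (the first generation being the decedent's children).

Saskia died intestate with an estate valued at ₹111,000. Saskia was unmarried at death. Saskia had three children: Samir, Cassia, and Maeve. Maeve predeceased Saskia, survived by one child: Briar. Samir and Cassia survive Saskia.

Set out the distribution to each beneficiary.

The entire ₹111,000 passes to the descendants.
That amount (₹111,000) is divided into 3 shares of ₹37,000: Samir and Cassia each take ₹37,000; Maeve's ₹37,000 share passes to Maeve's issue.
Maeve's share (₹37,000) passes entirely to Briar.

Samir: ₹37,000; Cassia: ₹37,000; Briar: ₹37,000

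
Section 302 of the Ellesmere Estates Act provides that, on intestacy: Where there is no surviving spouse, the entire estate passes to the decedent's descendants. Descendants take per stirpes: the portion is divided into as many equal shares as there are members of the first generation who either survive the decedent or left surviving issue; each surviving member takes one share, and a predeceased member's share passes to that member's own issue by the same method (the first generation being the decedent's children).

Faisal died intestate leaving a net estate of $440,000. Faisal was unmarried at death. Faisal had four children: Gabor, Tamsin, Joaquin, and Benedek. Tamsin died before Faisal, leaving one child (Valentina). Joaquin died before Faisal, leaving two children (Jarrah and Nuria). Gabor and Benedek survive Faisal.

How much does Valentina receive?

Valentina receives $110,000.

The entire $440,000 passes to the descendants.
That amount ($440,000) is divided into 4 shares of $110,000: Gabor and Benedek each take $110,000; Tamsin's $110,000 share passes to Tamsin's issue; Joaquin's $110,000 share passes to Joaquin's issue.
Tamsin's share ($110,000) passes entirely to Valentina.
Joaquin's share ($110,000) is divided into 2 shares of $55,000: Jarrah and Nuria each take $55,000.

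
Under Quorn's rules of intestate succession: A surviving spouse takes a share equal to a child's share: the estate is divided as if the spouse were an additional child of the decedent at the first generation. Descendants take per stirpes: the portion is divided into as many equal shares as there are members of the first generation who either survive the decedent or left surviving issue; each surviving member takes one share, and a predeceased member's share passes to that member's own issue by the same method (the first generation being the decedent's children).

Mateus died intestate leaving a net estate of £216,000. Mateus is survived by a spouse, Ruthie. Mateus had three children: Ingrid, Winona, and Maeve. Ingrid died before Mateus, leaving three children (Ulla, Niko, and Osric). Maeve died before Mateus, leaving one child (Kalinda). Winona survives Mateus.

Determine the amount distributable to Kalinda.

The spouse counts as an additional share at the children's level, so there are 4 primary shares of £54,000. Ruthie takes one such share (£54,000).
The children's combined portion (£162,000) is divided into 3 shares of £54,000: Winona takes £54,000; Ingrid's £54,000 share passes to Ingrid's issue; Maeve's £54,000 share passes to Maeve's issue.
Ingrid's share (£54,000) is divided into 3 shares of £18,000: Ulla, Niko, and Osric each take £18,000.
Maeve's share (£54,000) passes entirely to Kalinda.

Kalinda receives £54,000.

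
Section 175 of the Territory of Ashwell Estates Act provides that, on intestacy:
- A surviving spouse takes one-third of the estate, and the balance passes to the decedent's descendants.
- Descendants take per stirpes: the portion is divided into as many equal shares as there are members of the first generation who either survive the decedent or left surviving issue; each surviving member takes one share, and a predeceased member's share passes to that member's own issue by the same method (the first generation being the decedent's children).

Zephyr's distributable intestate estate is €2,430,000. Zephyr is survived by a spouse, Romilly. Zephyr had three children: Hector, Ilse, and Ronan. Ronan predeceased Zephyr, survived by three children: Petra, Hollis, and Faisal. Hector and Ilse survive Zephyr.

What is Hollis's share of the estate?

Hollis receives €180,000.

Romilly takes one-third of €2,430,000 = €810,000. The remaining €1,620,000 passes to the descendants.
The descendants' portion (€1,620,000) is divided into 3 shares of €540,000: Hector and Ilse each take €540,000; Ronan's €540,000 share passes to Ronan's issue.
Ronan's share (€540,000) is divided into 3 shares of €180,000: Petra, Hollis, and Faisal each take €180,000.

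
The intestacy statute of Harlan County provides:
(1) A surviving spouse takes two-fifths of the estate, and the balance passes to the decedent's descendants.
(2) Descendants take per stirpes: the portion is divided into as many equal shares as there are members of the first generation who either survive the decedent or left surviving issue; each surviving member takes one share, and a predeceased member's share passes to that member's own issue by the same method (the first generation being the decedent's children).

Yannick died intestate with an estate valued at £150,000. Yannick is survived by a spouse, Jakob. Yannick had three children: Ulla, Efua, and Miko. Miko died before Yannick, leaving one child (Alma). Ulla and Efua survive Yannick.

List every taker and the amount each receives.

Jakob takes two-fifths of £150,000 = £60,000. The remaining £90,000 passes to the descendants.
The descendants' portion (£90,000) is divided into 3 shares of £30,000: Ulla and Efua each take £30,000; Miko's £30,000 share passes to Miko's issue.
Miko's share (£30,000) passes entirely to Alma.

Jakob: £60,000; Ulla: £30,000; Efua: £30,000; Alma: £30,000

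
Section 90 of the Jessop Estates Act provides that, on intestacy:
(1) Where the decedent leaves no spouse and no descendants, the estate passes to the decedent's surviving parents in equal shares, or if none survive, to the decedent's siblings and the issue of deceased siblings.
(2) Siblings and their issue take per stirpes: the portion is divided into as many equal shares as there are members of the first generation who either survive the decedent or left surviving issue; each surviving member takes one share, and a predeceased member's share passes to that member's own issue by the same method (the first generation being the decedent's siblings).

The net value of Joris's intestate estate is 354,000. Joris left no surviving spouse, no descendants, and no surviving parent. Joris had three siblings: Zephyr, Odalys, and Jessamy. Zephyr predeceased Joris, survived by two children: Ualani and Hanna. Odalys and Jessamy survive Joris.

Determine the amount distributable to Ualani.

Ualani receives 59,000.

The entire 354,000 passes to the siblings and their issue.
That amount (354,000) is divided into 3 shares of 118,000: Odalys and Jessamy each take 118,000; Zephyr's 118,000 share passes to Zephyr's issue.
Zephyr's share (118,000) is divided into 2 shares of 59,000: Ualani and Hanna each take 59,000.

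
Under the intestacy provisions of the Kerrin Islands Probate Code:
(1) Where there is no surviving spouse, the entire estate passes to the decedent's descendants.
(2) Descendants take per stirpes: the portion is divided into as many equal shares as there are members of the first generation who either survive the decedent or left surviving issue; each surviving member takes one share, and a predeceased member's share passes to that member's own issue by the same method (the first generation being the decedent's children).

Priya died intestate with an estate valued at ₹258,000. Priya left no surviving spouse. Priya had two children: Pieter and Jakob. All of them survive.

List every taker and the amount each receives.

The entire ₹258,000 passes to the descendants.
That amount (₹258,000) is divided into 2 shares of ₹129,000: Pieter and Jakob each take ₹129,000.

Pieter: ₹129,000; Jakob: ₹129,000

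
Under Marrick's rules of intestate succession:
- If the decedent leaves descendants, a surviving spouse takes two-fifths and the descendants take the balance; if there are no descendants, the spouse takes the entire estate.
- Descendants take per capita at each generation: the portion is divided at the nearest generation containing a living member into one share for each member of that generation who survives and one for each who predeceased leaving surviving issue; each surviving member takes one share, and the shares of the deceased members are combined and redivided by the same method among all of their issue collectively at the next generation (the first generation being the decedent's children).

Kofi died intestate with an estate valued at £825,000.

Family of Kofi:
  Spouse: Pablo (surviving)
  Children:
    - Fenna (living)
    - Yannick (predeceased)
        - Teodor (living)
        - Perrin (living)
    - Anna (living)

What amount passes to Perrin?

Perrin receives £82,500.

Pablo takes two-fifths of £825,000 = £330,000. The remaining £495,000 passes to the descendants.
The descendants' portion (£495,000) is divided at the children's generation into 3 shares of £165,000. Fenna and Anna each take £165,000. The remaining share for the deceased Yannick (£165,000) is carried to the next generation.
That pool (£165,000) is divided at the grandchildren's generation equally among Teodor and Perrin: £82,500 each.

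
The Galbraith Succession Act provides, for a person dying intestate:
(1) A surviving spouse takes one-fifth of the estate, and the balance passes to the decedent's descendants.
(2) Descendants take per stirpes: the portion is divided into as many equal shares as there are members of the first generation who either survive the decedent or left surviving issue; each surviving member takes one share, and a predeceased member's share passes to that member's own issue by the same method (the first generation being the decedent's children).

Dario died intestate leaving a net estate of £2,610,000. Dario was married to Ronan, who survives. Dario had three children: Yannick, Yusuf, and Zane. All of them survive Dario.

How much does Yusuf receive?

Ronan takes one-fifth of £2,610,000 = £522,000. The remaining £2,088,000 passes to the descendants.
The descendants' portion (£2,088,000) is divided into 3 shares of £696,000: Yannick, Yusuf, and Zane each take £696,000.

Yusuf receives £696,000.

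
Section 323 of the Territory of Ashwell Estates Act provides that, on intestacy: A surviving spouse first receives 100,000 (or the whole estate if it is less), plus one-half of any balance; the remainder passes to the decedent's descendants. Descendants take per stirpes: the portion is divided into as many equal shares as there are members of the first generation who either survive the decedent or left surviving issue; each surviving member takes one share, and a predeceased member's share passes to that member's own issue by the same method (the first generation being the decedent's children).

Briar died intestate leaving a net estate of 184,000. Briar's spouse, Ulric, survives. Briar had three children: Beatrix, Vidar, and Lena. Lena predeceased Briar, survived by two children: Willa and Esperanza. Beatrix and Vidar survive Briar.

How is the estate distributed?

Ulric: 142,000; Beatrix: 14,000; Vidar: 14,000; Willa: 7,000; Esperanza: 7,000

Ulric first takes 100,000, leaving a balance of 84,000. Ulric then takes one-half of the balance (42,000), for a total of 142,000. The remaining 42,000 passes to the descendants.
The descendants' portion (42,000) is divided into 3 shares of 14,000: Beatrix and Vidar each take 14,000; Lena's 14,000 share passes to Lena's issue.
Lena's share (14,000) is divided into 2 shares of 7,000: Willa and Esperanza each take 7,000.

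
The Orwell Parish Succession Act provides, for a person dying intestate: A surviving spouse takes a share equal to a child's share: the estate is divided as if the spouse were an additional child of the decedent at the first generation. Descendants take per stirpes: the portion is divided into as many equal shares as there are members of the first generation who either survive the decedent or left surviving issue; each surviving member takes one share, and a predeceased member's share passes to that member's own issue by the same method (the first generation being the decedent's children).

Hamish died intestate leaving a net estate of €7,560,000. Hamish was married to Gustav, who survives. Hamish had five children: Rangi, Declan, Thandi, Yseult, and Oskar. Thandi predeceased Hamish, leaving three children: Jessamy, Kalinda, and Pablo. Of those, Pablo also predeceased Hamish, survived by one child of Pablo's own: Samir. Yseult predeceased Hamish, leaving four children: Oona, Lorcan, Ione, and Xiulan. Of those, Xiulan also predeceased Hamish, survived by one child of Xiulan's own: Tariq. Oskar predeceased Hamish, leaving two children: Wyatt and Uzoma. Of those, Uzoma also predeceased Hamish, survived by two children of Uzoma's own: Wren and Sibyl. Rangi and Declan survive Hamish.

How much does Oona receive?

The spouse counts as an additional share at the children's level, so there are 6 primary shares of €1,260,000. Gustav takes one such share (€1,260,000).
The children's combined portion (€6,300,000) is divided into 5 shares of €1,260,000: Rangi and Declan each take €1,260,000; Thandi's €1,260,000 share passes to Thandi's issue; Yseult's €1,260,000 share passes to Yseult's issue; Oskar's €1,260,000 share passes to Oskar's issue.
Thandi's share (€1,260,000) is divided into 3 shares of €420,000: Jessamy and Kalinda each take €420,000; Pablo's €420,000 share passes to Pablo's issue.
Pablo's share (€420,000) passes entirely to Samir.
Yseult's share (€1,260,000) is divided into 4 shares of €315,000: Oona, Lorcan, and Ione each take €315,000; Xiulan's €315,000 share passes to Xiulan's issue.
Xiulan's share (€315,000) passes entirely to Tariq.
Oskar's share (€1,260,000) is divided into 2 shares of €630,000: Wyatt takes €630,000; Uzoma's €630,000 share passes to Uzoma's issue.
Uzoma's share (€630,000) is divided into 2 shares of €315,000: Wren and Sibyl each take €315,000.

Oona receives €315,000.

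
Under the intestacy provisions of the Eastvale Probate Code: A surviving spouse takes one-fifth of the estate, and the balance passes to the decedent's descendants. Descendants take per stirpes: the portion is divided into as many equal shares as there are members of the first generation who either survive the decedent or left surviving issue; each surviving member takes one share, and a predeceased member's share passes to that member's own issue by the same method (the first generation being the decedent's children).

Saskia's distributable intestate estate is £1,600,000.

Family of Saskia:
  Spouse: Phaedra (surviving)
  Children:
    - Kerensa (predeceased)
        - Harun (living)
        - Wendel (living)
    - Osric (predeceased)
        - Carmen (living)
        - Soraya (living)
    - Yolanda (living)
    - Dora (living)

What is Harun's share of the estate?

Harun receives £160,000.

Phaedra takes one-fifth of £1,600,000 = £320,000. The remaining £1,280,000 passes to the descendants.
The descendants' portion (£1,280,000) is divided into 4 shares of £320,000: Yolanda and Dora each take £320,000; Kerensa's £320,000 share passes to Kerensa's issue; Osric's £320,000 share passes to Osric's issue.
Kerensa's share (£320,000) is divided into 2 shares of £160,000: Harun and Wendel each take £160,000.
Osric's share (£320,000) is divided into 2 shares of £160,000: Carmen and Soraya each take £160,000.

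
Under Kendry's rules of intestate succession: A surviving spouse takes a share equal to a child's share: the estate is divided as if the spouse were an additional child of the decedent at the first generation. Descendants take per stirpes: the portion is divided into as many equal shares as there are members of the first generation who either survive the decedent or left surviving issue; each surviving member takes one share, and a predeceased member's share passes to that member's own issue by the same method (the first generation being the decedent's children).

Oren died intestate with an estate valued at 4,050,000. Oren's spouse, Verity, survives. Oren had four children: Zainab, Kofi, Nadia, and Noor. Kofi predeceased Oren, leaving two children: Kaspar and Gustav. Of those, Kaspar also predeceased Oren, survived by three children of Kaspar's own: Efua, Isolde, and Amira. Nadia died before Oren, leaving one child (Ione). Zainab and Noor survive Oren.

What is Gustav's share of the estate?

The spouse counts as an additional share at the children's level, so there are 5 primary shares of 810,000. Verity takes one such share (810,000).
The children's combined portion (3,240,000) is divided into 4 shares of 810,000: Zainab and Noor each take 810,000; Kofi's 810,000 share passes to Kofi's issue; Nadia's 810,000 share passes to Nadia's issue.
Kofi's share (810,000) is divided into 2 shares of 405,000: Gustav takes 405,000; Kaspar's 405,000 share passes to Kaspar's issue.
Kaspar's share (405,000) is divided into 3 shares of 135,000: Efua, Isolde, and Amira each take 135,000.
Nadia's share (810,000) passes entirely to Ione.

Gustav receives 405,000.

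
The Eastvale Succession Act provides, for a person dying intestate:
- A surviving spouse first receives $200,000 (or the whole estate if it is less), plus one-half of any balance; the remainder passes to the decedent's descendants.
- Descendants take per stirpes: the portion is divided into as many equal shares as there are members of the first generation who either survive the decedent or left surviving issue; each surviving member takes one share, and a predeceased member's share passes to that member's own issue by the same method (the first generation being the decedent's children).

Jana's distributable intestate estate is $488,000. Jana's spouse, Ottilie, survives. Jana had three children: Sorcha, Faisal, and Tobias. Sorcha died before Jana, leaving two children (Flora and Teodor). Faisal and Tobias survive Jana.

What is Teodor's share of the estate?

Teodor receives $24,000.

Ottilie first takes $200,000, leaving a balance of $288,000. Ottilie then takes one-half of the balance ($144,000), for a total of $344,000. The remaining $144,000 passes to the descendants.
The descendants' portion ($144,000) is divided into 3 shares of $48,000: Faisal and Tobias each take $48,000; Sorcha's $48,000 share passes to Sorcha's issue.
Sorcha's share ($48,000) is divided into 2 shares of $24,000: Flora and Teodor each take $24,000.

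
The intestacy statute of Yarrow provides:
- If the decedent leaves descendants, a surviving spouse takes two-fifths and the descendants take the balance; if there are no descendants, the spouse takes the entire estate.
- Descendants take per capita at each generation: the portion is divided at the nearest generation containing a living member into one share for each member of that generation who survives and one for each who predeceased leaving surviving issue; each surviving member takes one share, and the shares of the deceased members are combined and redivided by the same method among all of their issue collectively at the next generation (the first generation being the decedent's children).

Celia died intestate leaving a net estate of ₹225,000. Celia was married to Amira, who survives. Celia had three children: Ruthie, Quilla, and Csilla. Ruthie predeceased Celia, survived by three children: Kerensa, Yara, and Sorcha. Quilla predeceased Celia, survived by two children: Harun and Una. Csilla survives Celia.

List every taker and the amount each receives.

Amira: ₹90,000; Kerensa: ₹18,000; Yara: ₹18,000; Sorcha: ₹18,000; Harun: ₹18,000; Una: ₹18,000; Csilla: ₹45,000

Amira takes two-fifths of ₹225,000 = ₹90,000. The remaining ₹135,000 passes to the descendants.
The descendants' portion (₹135,000) is divided at the children's generation into 3 shares of ₹45,000. Csilla takes ₹45,000. The 2 shares of the deceased (Ruthie and Quilla) are combined into a pool of ₹90,000.
That pool (₹90,000) is divided at the grandchildren's generation equally among Kerensa, Yara, Sorcha, Harun, and Una: ₹18,000 each.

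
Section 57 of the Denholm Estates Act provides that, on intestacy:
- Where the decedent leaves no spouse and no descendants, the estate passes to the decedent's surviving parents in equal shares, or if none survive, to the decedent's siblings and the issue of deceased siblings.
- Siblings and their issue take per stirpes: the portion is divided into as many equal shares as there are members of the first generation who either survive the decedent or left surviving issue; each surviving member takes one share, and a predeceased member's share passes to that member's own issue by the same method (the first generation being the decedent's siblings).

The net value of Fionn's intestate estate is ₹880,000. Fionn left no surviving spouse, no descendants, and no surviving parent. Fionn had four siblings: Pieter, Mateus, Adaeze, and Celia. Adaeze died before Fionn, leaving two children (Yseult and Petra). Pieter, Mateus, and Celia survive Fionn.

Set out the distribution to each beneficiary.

The entire ₹880,000 passes to the siblings and their issue.
That amount (₹880,000) is divided into 4 shares of ₹220,000: Pieter, Mateus, and Celia each take ₹220,000; Adaeze's ₹220,000 share passes to Adaeze's issue.
Adaeze's share (₹220,000) is divided into 2 shares of ₹110,000: Yseult and Petra each take ₹110,000.

Pieter: ₹220,000; Mateus: ₹220,000; Yseult: ₹110,000; Petra: ₹110,000; Celia: ₹220,000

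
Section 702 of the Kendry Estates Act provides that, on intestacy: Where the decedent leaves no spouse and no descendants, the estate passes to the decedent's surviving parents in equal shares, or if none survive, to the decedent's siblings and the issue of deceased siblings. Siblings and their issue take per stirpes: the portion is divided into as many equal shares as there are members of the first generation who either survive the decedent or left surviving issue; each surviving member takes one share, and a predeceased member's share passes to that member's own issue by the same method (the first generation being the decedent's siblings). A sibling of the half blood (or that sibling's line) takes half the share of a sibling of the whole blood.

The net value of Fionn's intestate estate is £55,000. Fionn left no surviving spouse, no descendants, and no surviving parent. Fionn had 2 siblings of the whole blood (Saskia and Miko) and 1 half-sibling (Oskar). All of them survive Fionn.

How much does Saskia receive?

Saskia receives £22,000.

The entire £55,000 passes to the siblings and their issue.
Counting each half-blood sibling's line as half a unit, there are 5/2 units in £55,000, so one unit is £22,000. Whole-blood lines (Saskia and Miko) take £22,000 each; half-blood lines (Oskar) take £11,000 each.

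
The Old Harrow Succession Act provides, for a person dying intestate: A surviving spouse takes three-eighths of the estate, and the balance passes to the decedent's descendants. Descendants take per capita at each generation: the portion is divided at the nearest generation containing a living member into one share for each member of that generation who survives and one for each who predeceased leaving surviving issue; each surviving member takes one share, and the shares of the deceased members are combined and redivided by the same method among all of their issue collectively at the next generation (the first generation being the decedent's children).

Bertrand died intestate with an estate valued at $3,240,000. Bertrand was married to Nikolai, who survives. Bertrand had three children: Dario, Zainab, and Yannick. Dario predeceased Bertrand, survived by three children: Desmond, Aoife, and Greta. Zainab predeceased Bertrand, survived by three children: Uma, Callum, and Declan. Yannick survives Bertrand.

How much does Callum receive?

Callum receives $225,000.

Nikolai takes three-eighths of $3,240,000 = $1,215,000. The remaining $2,025,000 passes to the descendants.
The descendants' portion ($2,025,000) is divided at the children's generation into 3 shares of $675,000. Yannick takes $675,000. The 2 shares of the deceased (Dario and Zainab) are combined into a pool of $1,350,000.
That pool ($1,350,000) is divided at the grandchildren's generation equally among Desmond, Aoife, Greta, Uma, Callum, and Declan: $225,000 each.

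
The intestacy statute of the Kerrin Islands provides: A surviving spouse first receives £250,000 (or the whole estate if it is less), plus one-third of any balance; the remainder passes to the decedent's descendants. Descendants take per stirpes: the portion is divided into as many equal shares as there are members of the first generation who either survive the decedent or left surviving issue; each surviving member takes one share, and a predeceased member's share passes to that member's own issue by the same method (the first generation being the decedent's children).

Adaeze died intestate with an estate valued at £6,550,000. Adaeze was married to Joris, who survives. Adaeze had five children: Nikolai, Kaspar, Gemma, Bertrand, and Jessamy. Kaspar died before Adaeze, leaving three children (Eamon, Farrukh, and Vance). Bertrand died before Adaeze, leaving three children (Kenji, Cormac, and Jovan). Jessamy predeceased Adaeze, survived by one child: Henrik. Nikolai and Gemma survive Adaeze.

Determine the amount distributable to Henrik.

Henrik receives £840,000.

Joris first takes £250,000, leaving a balance of £6,300,000. Joris then takes one-third of the balance (£2,100,000), for a total of £2,350,000. The remaining £4,200,000 passes to the descendants.
The descendants' portion (£4,200,000) is divided into 5 shares of £840,000: Nikolai and Gemma each take £840,000; Kaspar's £840,000 share passes to Kaspar's issue; Bertrand's £840,000 share passes to Bertrand's issue; Jessamy's £840,000 share passes to Jessamy's issue.
Kaspar's share (£840,000) is divided into 3 shares of £280,000: Eamon, Farrukh, and Vance each take £280,000.
Bertrand's share (£840,000) is divided into 3 shares of £280,000: Kenji, Cormac, and Jovan each take £280,000.
Jessamy's share (£840,000) passes entirely to Henrik.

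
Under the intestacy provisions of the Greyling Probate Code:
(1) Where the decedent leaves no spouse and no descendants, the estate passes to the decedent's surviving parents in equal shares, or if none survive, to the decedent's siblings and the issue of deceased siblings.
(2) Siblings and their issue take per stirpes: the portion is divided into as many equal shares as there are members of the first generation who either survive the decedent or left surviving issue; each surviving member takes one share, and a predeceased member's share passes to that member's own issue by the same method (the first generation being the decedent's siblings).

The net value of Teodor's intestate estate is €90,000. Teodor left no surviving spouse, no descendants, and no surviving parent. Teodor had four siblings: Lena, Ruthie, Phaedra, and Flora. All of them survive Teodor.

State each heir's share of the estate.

The entire €90,000 passes to the siblings and their issue.
That amount (€90,000) is divided into 4 shares of €22,500: Lena, Ruthie, Phaedra, and Flora each take €22,500.

Lena: €22,500; Ruthie: €22,500; Phaedra: €22,500; Flora: €22,500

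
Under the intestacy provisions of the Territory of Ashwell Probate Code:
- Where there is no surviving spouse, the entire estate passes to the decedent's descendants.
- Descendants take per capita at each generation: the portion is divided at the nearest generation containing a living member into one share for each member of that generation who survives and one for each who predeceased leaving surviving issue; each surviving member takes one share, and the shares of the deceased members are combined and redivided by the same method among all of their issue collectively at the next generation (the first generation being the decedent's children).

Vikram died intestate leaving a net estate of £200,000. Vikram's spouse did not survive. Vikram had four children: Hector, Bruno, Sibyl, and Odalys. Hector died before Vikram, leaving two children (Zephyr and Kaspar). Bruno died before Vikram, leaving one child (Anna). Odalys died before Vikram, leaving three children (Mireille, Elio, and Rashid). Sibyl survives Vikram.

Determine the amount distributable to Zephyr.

Zephyr receives £25,000.

The entire £200,000 passes to the descendants.
That amount (£200,000) is divided at the children's generation into 4 shares of £50,000. Sibyl takes £50,000. The 3 shares of the deceased (Hector, Bruno, and Odalys) are combined into a pool of £150,000.
That pool (£150,000) is divided at the grandchildren's generation equally among Zephyr, Kaspar, Anna, Mireille, Elio, and Rashid: £25,000 each.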